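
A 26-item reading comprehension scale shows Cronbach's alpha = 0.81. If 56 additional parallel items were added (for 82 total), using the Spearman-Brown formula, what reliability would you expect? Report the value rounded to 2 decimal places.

0.93

n = 82/26 = 3.1538
By Spearman-Brown, r_new = n r / (1 + (n − 1) r).
r_new = 3.1538·0.81 / [1 + (3.1538 − 1)·0.81]
r_new = 2.5546 / 2.7446 ≈ 0.9308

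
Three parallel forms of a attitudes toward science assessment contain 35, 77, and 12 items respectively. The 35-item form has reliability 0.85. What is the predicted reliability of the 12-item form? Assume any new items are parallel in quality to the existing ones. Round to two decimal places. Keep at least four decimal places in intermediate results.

0.66

The 77-item form is not needed; work directly from the 35-item form with n = 12/35 = 0.3429.
r_{12} = n·r / (1 + (n − 1)·r) = 0.2915 / 0.4415 ≈ 0.6602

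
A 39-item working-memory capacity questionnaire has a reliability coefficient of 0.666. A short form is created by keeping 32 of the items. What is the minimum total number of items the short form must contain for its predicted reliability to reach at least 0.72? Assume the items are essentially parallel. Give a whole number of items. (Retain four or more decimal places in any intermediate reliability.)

51

Short-form reliability: n = 32/39 = 0.8205; r_32 = n·r/(1+(n−1)r) ≈ 0.6206
Then solve for n' with r_old = 0.6206, r_target = 0.72: n' = 0.72(1 − 0.6206)/[0.6206(1 − 0.72)] = 1.5720
Items = 1.5720 × 32 ≈ 50.30 → 51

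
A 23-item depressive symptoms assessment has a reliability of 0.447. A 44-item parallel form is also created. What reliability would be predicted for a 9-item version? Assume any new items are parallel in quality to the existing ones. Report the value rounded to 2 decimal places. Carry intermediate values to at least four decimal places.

0.24

The 44-item form is not needed; work directly from the 23-item form with n = 9/23 = 0.3913.
r_{9} = n·r / (1 + (n − 1)·r) = 0.1749 / 0.7279 ≈ 0.2403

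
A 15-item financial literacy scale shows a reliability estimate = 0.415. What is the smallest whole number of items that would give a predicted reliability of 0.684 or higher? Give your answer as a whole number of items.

46

Spearman-Brown solved for the length factor n:
n = r_target (1 − r_old) / [ r_old (1 − r_target) ]
n = [0.684 × 0.585] / [0.415 × 0.316]
  = 0.400140 / 0.131140 = 3.0512
Items needed = n × 15 = 3.0512 × 15 ≈ 45.77 → round up to 46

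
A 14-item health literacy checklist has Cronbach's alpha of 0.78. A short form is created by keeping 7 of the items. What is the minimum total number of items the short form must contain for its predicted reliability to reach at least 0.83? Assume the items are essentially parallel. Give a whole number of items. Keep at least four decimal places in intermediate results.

Short-form reliability: n = 7/14 = 0.5000; r_7 = n·r/(1+(n−1)r) ≈ 0.6393
Then solve for n' with r_old = 0.6393, r_target = 0.83: n' = 0.83(1 − 0.6393)/[0.6393(1 − 0.83)] = 2.7547
Total items = 2.7547 × 7 = 19.28, rounded up to 20.

20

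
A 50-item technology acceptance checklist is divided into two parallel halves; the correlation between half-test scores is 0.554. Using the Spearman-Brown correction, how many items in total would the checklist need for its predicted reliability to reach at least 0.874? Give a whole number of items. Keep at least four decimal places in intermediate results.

140

Corrected full-test reliability: r_full = 2 × 0.554 / (1 + 0.554) ≈ 0.7130
Solve Spearman-Brown for n: n = 0.874(1 − 0.7130) / [0.7130(1 − 0.874)] = 2.7921
Required items = 2.7921 × 50 = 139.60, so 140 items.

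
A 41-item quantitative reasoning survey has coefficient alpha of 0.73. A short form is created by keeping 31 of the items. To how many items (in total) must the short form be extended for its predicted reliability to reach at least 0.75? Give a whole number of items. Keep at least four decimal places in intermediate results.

Short-form reliability: n = 31/41 = 0.7561; r_31 = n·r/(1+(n−1)r) ≈ 0.6715
Then solve for n' with r_old = 0.6715, r_target = 0.75: n' = 0.75(1 − 0.6715)/[0.6715(1 − 0.75)] = 1.4676
Total items = 1.4676 × 31 = 45.50, rounded up to 46.

46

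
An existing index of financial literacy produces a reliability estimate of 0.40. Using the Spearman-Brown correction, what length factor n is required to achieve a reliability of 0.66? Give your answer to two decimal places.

2.91

Spearman-Brown solved for the length factor n:
n = r_target (1 − r_old) / [ r_old (1 − r_target) ]
n = 0.66 × (1 − 0.40) / [ 0.40 × (1 − 0.66) ]
n = 0.3960 / 0.1360 ≈ 2.9118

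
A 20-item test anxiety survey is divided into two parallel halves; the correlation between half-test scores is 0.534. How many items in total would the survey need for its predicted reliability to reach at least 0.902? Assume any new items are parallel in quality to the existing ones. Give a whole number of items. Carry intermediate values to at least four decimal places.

r_full = 2(0.534)/(1 + 0.534) = 0.6962
Solve Spearman-Brown for n: n = 0.902(1 − 0.6962) / [0.6962(1 − 0.902)] = 4.0164
Items = 4.0164 × 20 ≈ 80.33 → 81

81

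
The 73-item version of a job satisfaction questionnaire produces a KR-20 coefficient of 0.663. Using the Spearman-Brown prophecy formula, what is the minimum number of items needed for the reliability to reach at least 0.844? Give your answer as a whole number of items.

Spearman-Brown solved for the length factor n:
n = r*(1 − r) / [ r (1 − r*) ]
n = [0.844 × 0.337] / [0.663 × 0.156]
n = 0.284428 / 0.103428 ≈ 2.7500
Items needed = n × 73 = 2.7500 × 73 ≈ 200.75 → round up to 201

201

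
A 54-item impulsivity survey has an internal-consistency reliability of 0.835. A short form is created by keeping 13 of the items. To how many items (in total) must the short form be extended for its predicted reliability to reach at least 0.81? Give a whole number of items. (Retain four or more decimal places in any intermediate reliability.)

46

Short-form reliability: n = 13/54 = 0.2407; r_13 = n·r/(1+(n−1)r) ≈ 0.5492
Length factor from the short form to reach 0.81: n' = 0.81(1 − 0.5492) / [0.5492(1 − 0.81)] ≈ 3.4993
Total items = 3.4993 × 13 = 45.49, rounded up to 46.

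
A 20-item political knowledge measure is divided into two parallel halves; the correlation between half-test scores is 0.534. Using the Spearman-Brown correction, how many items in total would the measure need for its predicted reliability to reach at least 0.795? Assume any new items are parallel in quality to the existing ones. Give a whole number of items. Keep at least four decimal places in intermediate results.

34

r_full = 2(0.534)/(1 + 0.534) = 0.6962
n = r_tgt(1 − r_full) / [r_full(1 − r_tgt)] = 0.795 × 0.3038 / (0.6962 × 0.205) ≈ 1.6923
Items = 1.6923 × 20 ≈ 33.85 → 34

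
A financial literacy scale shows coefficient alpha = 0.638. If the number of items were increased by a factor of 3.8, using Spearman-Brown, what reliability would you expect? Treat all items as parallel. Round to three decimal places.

0.870

Spearman-Brown: r_new = n·r / (1 + (n − 1)·r)
r_new = 3.8·0.638 / [1 + (3.8 − 1)·0.638]
     = 2.4244 / 2.7864 = 0.8701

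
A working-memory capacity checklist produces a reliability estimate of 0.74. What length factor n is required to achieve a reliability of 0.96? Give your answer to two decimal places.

n = 0.96 × (1 − 0.74) / [ 0.74 × (1 − 0.96) ]
n = 0.2496 / 0.0296 ≈ 8.4324

8.43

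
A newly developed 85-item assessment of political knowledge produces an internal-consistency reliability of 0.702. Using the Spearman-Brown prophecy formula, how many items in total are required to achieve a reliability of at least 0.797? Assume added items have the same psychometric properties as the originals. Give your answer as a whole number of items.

n = 0.797(1 − 0.702) / [0.702(1 − 0.797)]
n = 0.237506 / 0.142506 ≈ 1.6666
So the test needs 1.6666 × 85 ≈ 141.66 items; rounding up, 142.

142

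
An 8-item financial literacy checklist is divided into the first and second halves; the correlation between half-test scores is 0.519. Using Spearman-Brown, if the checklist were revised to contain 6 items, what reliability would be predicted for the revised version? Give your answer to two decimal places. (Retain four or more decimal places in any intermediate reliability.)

First correct the split-half correlation to full-test reliability: r_full = 2 × 0.519 / (1 + 0.519) ≈ 0.6833
Then adjust to 6 items: n = 6/8 = 0.7500
r_new = n·r_full / (1 + (n − 1)·r_full) = 0.5125 / 0.8292 ≈ 0.6181

0.62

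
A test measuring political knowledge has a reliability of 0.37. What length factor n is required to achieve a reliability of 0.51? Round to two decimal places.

1.77

Spearman-Brown solved for the length factor n:
n = r*(1 − r) / [ r (1 − r*) ]
n = [0.51 × 0.63] / [0.37 × 0.49]
n = 0.3213 / 0.1813 ≈ 1.7722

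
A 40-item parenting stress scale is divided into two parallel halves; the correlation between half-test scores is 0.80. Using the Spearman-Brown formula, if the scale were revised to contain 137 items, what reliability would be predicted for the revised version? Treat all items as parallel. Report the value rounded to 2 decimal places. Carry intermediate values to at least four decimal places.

First correct the split-half correlation to full-test reliability: r_full = 2 × 0.80 / (1 + 0.80) ≈ 0.8889
Then adjust to 137 items: n = 137/40 = 3.4250
r_new = n·r_full / (1 + (n − 1)·r_full) = 3.0445 / 3.1556 ≈ 0.9648

0.96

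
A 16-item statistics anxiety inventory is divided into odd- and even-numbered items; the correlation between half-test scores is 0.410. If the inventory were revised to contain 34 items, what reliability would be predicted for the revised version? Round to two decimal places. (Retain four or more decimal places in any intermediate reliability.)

0.75

First correct the split-half correlation to full-test reliability: r_full = 2 × 0.410 / (1 + 0.410) ≈ 0.5816
Then adjust to 34 items: n = 34/16 = 2.1250
r_new = n·r_full / (1 + (n − 1)·r_full) = 1.2359 / 1.6543 ≈ 0.7471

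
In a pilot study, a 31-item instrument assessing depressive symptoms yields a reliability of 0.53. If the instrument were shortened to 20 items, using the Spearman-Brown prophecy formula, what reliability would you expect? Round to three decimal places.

The new length is 20/31 = 0.6452 times the old.
r_new = (0.6452 × 0.53) / (1 + (0.6452 − 1) × 0.53)
r_new = 0.3420 / 0.8120 ≈ 0.4212

0.421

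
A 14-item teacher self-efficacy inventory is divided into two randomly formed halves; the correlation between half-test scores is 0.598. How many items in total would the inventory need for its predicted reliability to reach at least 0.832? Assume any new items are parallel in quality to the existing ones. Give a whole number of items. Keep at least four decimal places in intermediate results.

r_full = 2(0.598)/(1 + 0.598) = 0.7484
Solve Spearman-Brown for n: n = 0.832(1 − 0.7484) / [0.7484(1 − 0.832)] = 1.6649
Required items = 1.6649 × 14 = 23.31, so 24 items.

24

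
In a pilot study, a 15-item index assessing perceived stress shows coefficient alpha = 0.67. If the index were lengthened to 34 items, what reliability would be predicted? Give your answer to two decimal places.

0.82

Length ratio n = 34/15 = 2.2667
r_new = 2.2667·0.67 / [1 + (2.2667 − 1)·0.67]
r_new = 1.5187 / 1.8487 ≈ 0.8215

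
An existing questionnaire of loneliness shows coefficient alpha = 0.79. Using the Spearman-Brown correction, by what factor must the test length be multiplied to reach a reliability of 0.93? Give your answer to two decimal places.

Invert Spearman-Brown to solve for n:
n = r_target (1 − r_old) / [ r_old (1 − r_target) ]
n = 0.93 × (1 − 0.79) / [ 0.79 × (1 − 0.93) ]
n = 0.1953 / 0.0553 ≈ 3.5316

3.53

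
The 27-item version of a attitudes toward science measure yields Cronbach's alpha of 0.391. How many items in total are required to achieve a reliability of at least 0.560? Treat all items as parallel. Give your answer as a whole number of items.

n = [0.560 × 0.609] / [0.391 × 0.440]
  = 0.341040 / 0.172040 = 1.9823
Items needed = n × 27 = 1.9823 × 27 ≈ 53.52 → round up to 54

54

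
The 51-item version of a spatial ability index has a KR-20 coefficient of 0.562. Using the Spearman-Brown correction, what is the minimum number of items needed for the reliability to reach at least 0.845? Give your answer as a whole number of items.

n = 0.845(1 − 0.562) / [0.562(1 − 0.845)]
  = 0.370110 / 0.087110 = 4.2488
So the test needs 4.2488 × 51 ≈ 216.69 items; rounding up, 217.

217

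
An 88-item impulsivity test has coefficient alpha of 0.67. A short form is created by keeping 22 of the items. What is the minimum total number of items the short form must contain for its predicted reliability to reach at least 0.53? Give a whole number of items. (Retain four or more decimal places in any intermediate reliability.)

49

First, r for the 22-item form: n = 22/88 = 0.2500, so r_22 = 0.2500·0.67/(1 + (0.2500 − 1)·0.67) = 0.3367
Then solve for n' with r_old = 0.3367, r_target = 0.53: n' = 0.53(1 − 0.3367)/[0.3367(1 − 0.53)] = 2.2215
Total items = 2.2215 × 22 = 48.87, rounded up to 49.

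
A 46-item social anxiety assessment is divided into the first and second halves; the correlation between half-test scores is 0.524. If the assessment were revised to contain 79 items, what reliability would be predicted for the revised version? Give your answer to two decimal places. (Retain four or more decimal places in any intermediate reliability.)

0.79

First correct the split-half correlation to full-test reliability: r_full = 2 × 0.524 / (1 + 0.524) ≈ 0.6877
Then adjust to 79 items: n = 79/46 = 1.7174
r_new = n·r_full / (1 + (n − 1)·r_full) = 1.1811 / 1.4934 ≈ 0.7909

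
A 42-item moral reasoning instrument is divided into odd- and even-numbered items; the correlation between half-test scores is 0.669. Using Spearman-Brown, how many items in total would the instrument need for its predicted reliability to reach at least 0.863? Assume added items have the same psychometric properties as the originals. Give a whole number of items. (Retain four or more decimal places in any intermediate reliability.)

Corrected full-test reliability: r_full = 2 × 0.669 / (1 + 0.669) ≈ 0.8017
n = r_tgt(1 − r_full) / [r_full(1 − r_tgt)] = 0.863 × 0.1983 / (0.8017 × 0.137) ≈ 1.5581
Items = 1.5581 × 42 ≈ 65.44 → 66

66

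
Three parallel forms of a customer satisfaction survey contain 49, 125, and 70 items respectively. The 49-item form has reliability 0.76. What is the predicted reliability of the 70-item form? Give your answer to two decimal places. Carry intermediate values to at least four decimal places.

Only the ratio of lengths matters: n = 70/49 = 1.4286
r_{70} = n·r / (1 + (n − 1)·r) = 1.0857 / 1.3257 ≈ 0.8190

0.82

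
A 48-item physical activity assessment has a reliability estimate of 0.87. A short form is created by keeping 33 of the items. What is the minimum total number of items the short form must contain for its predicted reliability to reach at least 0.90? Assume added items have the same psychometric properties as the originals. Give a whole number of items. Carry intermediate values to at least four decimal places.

65

Short-form reliability: n = 33/48 = 0.6875; r_33 = n·r/(1+(n−1)r) ≈ 0.8215
Length factor from the short form to reach 0.90: n' = 0.90(1 − 0.8215) / [0.8215(1 − 0.90)] ≈ 1.9556
Total items = 1.9556 × 33 = 64.53, rounded up to 65.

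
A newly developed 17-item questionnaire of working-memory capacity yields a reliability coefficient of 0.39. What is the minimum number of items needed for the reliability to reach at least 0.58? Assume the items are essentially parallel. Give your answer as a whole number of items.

Rearranging the Spearman-Brown formula for n,
n = r*(1 − r) / [ r (1 − r*) ]
n = 0.58 × (1 − 0.39) / [ 0.39 × (1 − 0.58) ]
  = 0.3538 / 0.1638 = 2.1600
So the test needs 2.1600 × 17 ≈ 36.72 items; rounding up, 37.

37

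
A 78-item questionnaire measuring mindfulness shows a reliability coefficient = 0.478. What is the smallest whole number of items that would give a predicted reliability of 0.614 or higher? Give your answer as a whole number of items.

n = 0.614 × (1 − 0.478) / [ 0.478 × (1 − 0.614) ]
  = 0.320508 / 0.184508 = 1.7371
1.7371 × 78 = 135.49 → 136 items

136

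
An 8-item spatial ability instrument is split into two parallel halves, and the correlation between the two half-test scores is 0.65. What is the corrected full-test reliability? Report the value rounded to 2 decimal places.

r_full = 2r_hh / (1 + r_hh) = 2 × 0.65 / (1 + 0.65)
r_full = 1.3000 / 1.6500 ≈ 0.7879

0.79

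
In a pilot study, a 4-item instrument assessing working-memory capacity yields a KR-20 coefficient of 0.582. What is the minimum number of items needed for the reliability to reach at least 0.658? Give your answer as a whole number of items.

Spearman-Brown solved for the length factor n:
n = r*(1 − r) / [ r (1 − r*) ]
n = 0.658 × (1 − 0.582) / [ 0.582 × (1 − 0.658) ]
n = 0.275044 / 0.199044 ≈ 1.3818
1.3818 × 4 = 5.53 → 6 items

6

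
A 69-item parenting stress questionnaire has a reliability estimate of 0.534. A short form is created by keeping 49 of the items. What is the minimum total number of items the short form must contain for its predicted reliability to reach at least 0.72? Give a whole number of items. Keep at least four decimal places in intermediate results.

Short-form reliability: n = 49/69 = 0.7101; r_49 = n·r/(1+(n−1)r) ≈ 0.4486
Then solve for n' with r_old = 0.4486, r_target = 0.72: n' = 0.72(1 − 0.4486)/[0.4486(1 − 0.72)] = 3.1607
Total items = 3.1607 × 49 = 154.87, rounded up to 155.

155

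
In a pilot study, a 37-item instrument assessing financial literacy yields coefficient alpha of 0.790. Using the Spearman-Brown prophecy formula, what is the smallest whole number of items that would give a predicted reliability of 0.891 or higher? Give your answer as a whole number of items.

n = 0.891 × (1 − 0.790) / [ 0.790 × (1 − 0.891) ]
n = 0.187110 / 0.086110 ≈ 2.1729
Items needed = n × 37 = 2.1729 × 37 ≈ 80.40 → round up to 81

81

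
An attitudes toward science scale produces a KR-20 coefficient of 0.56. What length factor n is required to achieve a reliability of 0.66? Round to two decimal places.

Rearranging the Spearman-Brown formula for n,
n = r_target (1 − r_old) / [ r_old (1 − r_target) ]
n = [0.66 × 0.44] / [0.56 × 0.34]
  = 0.2904 / 0.1904 = 1.5252

1.53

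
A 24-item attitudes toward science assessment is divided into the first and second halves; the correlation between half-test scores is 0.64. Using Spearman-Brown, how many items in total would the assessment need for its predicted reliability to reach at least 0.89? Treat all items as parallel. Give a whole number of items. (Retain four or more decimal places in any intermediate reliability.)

55

r_full = 2(0.64)/(1 + 0.64) = 0.7805
n = r_tgt(1 − r_full) / [r_full(1 − r_tgt)] = 0.89 × 0.2195 / (0.7805 × 0.11) ≈ 2.2754
Items = 2.2754 × 24 ≈ 54.61 → 55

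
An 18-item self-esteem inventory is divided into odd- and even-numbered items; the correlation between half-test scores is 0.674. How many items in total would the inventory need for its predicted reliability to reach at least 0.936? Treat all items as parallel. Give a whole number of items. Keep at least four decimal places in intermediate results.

r_full = 2(0.674)/(1 + 0.674) = 0.8053
Solve Spearman-Brown for n: n = 0.936(1 − 0.8053) / [0.8053(1 − 0.936)] = 3.5359
Required items = 3.5359 × 18 = 63.65, so 64 items.

64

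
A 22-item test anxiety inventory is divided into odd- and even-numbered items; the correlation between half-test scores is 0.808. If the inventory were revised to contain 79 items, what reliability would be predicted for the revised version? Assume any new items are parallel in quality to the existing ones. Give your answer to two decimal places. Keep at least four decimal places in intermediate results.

0.97

Spearman-Brown correction (n = 2): r_full = 2·0.808/(1 + 0.808) = 0.8938
Length factor from 22 to 79 items: n = 79/22 = 3.5909
r_new = n·r_full / (1 + (n − 1)·r_full) = 3.2095 / 3.3157 ≈ 0.9680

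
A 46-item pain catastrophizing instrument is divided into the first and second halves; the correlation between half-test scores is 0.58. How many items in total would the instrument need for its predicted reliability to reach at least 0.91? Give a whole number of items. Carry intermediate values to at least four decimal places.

169

Corrected full-test reliability: r_full = 2 × 0.58 / (1 + 0.58) ≈ 0.7342
Solve Spearman-Brown for n: n = 0.91(1 − 0.7342) / [0.7342(1 − 0.91)] = 3.6605
Required items = 3.6605 × 46 = 168.38, so 169 items.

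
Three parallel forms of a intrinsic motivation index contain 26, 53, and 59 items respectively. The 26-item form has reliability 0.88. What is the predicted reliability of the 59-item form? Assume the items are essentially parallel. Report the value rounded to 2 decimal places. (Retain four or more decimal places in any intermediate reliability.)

Only the ratio of lengths matters: n = 59/26 = 2.2692
r_{59} = n·r / (1 + (n − 1)·r) = 1.9969 / 2.1169 ≈ 0.9433

0.94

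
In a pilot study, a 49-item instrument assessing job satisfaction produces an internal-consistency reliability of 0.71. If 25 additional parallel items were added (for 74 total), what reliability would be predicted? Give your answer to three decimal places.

The new length is 74/49 = 1.5102 times the old.
r_new = (1.5102 × 0.71) / (1 + (1.5102 − 1) × 0.71)
r_new = 1.0722 / 1.3622 ≈ 0.7871

0.787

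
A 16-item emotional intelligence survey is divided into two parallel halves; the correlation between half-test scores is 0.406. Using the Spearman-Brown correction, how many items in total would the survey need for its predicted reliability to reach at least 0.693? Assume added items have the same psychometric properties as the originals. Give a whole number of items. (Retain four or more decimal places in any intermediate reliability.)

27

Corrected full-test reliability: r_full = 2 × 0.406 / (1 + 0.406) ≈ 0.5775
n = r_tgt(1 − r_full) / [r_full(1 − r_tgt)] = 0.693 × 0.4225 / (0.5775 × 0.307) ≈ 1.6515
Required items = 1.6515 × 16 = 26.42, so 27 items.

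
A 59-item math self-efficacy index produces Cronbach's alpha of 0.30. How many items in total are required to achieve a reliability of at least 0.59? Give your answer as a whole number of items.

Invert Spearman-Brown to solve for n:
n = r*(1 − r) / [ r (1 − r*) ]
n = 0.59 × (1 − 0.30) / [ 0.30 × (1 − 0.59) ]
n = 0.4130 / 0.1230 ≈ 3.3577
So the test needs 3.3577 × 59 ≈ 198.10 items; rounding up, 199.

199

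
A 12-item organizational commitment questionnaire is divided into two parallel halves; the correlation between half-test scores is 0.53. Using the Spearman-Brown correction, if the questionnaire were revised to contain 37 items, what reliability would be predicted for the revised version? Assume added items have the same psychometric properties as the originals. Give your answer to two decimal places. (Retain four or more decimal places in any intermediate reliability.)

Full-test reliability from the split-half r: r_full = 2(0.53)/(1 + 0.53) = 0.6928
Length factor from 12 to 37 items: n = 37/12 = 3.0833
r_new = n·r_full / (1 + (n − 1)·r_full) = 2.1361 / 2.4433 ≈ 0.8743

0.87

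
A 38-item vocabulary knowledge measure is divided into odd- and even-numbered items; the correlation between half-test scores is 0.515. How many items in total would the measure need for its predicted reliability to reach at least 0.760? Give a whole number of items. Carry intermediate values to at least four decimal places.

Corrected full-test reliability: r_full = 2 × 0.515 / (1 + 0.515) ≈ 0.6799
Solve Spearman-Brown for n: n = 0.760(1 − 0.6799) / [0.6799(1 − 0.760)] = 1.4909
Items = 1.4909 × 38 ≈ 56.65 → 57

57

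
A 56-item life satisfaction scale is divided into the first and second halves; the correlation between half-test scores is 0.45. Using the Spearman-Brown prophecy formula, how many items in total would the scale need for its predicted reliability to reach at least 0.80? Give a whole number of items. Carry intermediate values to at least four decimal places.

137

r_full = 2(0.45)/(1 + 0.45) = 0.6207
Solve Spearman-Brown for n: n = 0.80(1 − 0.6207) / [0.6207(1 − 0.80)] = 2.4443
Required items = 2.4443 × 56 = 136.88, so 137 items.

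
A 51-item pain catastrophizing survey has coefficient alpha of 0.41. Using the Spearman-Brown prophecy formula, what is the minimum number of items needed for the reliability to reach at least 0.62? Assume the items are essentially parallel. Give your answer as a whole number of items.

120

Invert Spearman-Brown to solve for n:
n = r*(1 − r) / [ r (1 − r*) ]
n = 0.62 × (1 − 0.41) / [ 0.41 × (1 − 0.62) ]
  = 0.3658 / 0.1558 = 2.3479
2.3479 × 51 = 119.74 → 120 items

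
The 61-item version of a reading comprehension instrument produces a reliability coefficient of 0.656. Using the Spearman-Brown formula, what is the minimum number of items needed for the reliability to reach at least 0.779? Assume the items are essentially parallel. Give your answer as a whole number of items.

113

Invert Spearman-Brown to solve for n:
n = r*(1 − r) / [ r (1 − r*) ]
n = 0.779 × (1 − 0.656) / [ 0.656 × (1 − 0.779) ]
n = 0.267976 / 0.144976 ≈ 1.8484
Items needed = n × 61 = 1.8484 × 61 ≈ 112.75 → round up to 113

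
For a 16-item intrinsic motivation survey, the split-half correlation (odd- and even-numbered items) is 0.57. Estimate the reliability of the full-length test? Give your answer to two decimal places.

0.73

Each half is half the length of the full test, so the full test is n = 2 times a half.
r_full = 2r_hh / (1 + r_hh) = 2 × 0.57 / (1 + 0.57)
       = 1.1400 / 1.5700 = 0.7261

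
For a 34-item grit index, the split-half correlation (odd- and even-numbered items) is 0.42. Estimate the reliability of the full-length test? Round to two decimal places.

Apply the Spearman-Brown correction with n = 2:
r_full = 2(0.42) / (1 + 0.42)
       = 0.8400 / 1.4200 = 0.5915

0.59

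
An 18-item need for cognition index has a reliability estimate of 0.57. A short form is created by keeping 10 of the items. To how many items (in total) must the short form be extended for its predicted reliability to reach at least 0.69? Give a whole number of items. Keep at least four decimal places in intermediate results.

31

Short-form reliability: n = 10/18 = 0.5556; r_10 = n·r/(1+(n−1)r) ≈ 0.4241
Length factor from the short form to reach 0.69: n' = 0.69(1 − 0.4241) / [0.4241(1 − 0.69)] ≈ 3.0225
Total items = 3.0225 × 10 = 30.23, rounded up to 31.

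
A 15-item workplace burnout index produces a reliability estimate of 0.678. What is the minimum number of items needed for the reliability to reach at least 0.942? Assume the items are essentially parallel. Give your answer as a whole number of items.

116

Spearman-Brown solved for the length factor n:
n = r*(1 − r) / [ r (1 − r*) ]
n = 0.942 × (1 − 0.678) / [ 0.678 × (1 − 0.942) ]
n = 0.303324 / 0.039324 ≈ 7.7135
So the test needs 7.7135 × 15 ≈ 115.70 items; rounding up, 116.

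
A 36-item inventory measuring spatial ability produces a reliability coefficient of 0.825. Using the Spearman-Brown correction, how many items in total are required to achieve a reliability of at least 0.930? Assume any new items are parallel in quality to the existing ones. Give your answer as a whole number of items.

102

Spearman-Brown solved for the length factor n:
n = r_target (1 − r_old) / [ r_old (1 − r_target) ]
n = [0.930 × 0.175] / [0.825 × 0.070]
n = 0.162750 / 0.057750 ≈ 2.8182
2.8182 × 36 = 101.46 → 102 items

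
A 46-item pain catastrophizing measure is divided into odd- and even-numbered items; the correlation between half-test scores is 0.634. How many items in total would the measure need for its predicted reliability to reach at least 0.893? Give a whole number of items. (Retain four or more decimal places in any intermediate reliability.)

111

Corrected full-test reliability: r_full = 2 × 0.634 / (1 + 0.634) ≈ 0.7760
n = r_tgt(1 − r_full) / [r_full(1 − r_tgt)] = 0.893 × 0.2240 / (0.7760 × 0.107) ≈ 2.4091
Items = 2.4091 × 46 ≈ 110.82 → 111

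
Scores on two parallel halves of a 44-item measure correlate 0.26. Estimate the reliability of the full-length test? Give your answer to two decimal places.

The full test is twice the length of either half (n = 2).
r_full = 2(0.26) / (1 + 0.26)
r_full = 0.5200 / 1.2600 ≈ 0.4127

0.41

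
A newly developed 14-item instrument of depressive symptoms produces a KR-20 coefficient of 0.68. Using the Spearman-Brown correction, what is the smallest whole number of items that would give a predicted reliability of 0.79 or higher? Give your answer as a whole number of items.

Spearman-Brown solved for the length factor n:
n = r_target (1 − r_old) / [ r_old (1 − r_target) ]
n = [0.79 × 0.32] / [0.68 × 0.21]
n = 0.2528 / 0.1428 ≈ 1.7703
1.7703 × 14 = 24.78 → 25 items

25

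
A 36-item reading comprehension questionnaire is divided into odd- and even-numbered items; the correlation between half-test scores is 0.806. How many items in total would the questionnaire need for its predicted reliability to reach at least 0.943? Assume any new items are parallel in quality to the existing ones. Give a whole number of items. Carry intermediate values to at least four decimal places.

72

Corrected full-test reliability: r_full = 2 × 0.806 / (1 + 0.806) ≈ 0.8926
Solve Spearman-Brown for n: n = 0.943(1 − 0.8926) / [0.8926(1 − 0.943)] = 1.9906
Items = 1.9906 × 36 ≈ 71.66 → 72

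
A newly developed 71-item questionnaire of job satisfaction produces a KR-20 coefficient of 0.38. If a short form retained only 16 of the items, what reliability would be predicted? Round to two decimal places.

Length ratio n = 16/71 = 0.2254
Spearman-Brown: r_new = n·r / (1 + (n − 1)·r)
r_new = 0.2254·0.38 / [1 + (0.2254 − 1)·0.38]
r_new = 0.0857 / 0.7057 ≈ 0.1214

0.12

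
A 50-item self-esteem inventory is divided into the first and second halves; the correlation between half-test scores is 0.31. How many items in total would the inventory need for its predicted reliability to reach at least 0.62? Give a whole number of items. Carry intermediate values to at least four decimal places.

Corrected full-test reliability: r_full = 2 × 0.31 / (1 + 0.31) ≈ 0.4733
n = r_tgt(1 − r_full) / [r_full(1 − r_tgt)] = 0.62 × 0.5267 / (0.4733 × 0.38) ≈ 1.8157
Items = 1.8157 × 50 ≈ 90.79 → 91

91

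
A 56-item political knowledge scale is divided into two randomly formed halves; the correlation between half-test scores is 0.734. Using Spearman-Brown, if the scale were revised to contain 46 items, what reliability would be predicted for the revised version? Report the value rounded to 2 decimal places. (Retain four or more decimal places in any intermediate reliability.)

0.82

Spearman-Brown correction (n = 2): r_full = 2·0.734/(1 + 0.734) = 0.8466
Length factor from 56 to 46 items: n = 46/56 = 0.8214
r_new = n·r_full / (1 + (n − 1)·r_full) = 0.6954 / 0.8488 ≈ 0.8193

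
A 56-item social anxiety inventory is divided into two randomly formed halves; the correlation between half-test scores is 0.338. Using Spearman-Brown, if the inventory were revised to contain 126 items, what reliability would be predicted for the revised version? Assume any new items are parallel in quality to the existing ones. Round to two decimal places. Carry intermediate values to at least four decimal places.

Full-test reliability from the split-half r: r_full = 2(0.338)/(1 + 0.338) = 0.5052
Length factor from 56 to 126 items: n = 126/56 = 2.2500
r_new = n·r_full / (1 + (n − 1)·r_full) = 1.1367 / 1.6315 ≈ 0.6967

0.70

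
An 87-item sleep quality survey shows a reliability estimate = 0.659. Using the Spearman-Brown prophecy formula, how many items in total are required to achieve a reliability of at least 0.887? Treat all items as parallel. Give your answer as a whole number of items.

Rearranging the Spearman-Brown formula for n,
n = r_target (1 − r_old) / [ r_old (1 − r_target) ]
n = 0.887(1 − 0.659) / [0.659(1 − 0.887)]
  = 0.302467 / 0.074467 = 4.0618
4.0618 × 87 = 353.38 → 354 items

354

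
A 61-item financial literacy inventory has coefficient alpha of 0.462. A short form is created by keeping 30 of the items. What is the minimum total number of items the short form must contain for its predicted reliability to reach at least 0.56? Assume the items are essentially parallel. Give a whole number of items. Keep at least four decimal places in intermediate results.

First, r for the 30-item form: n = 30/61 = 0.4918, so r_30 = 0.4918·0.462/(1 + (0.4918 − 1)·0.462) = 0.2969
Length factor from the short form to reach 0.56: n' = 0.56(1 − 0.2969) / [0.2969(1 − 0.56)] ≈ 3.0140
Items = 3.0140 × 30 ≈ 90.42 → 91

91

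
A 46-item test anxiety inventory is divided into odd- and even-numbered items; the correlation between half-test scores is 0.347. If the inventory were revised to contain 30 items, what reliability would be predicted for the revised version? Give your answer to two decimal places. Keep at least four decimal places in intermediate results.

0.41

Full-test reliability from the split-half r: r_full = 2(0.347)/(1 + 0.347) = 0.5152
Length factor from 46 to 30 items: n = 30/46 = 0.6522
r_new = n·r_full / (1 + (n − 1)·r_full) = 0.3360 / 0.8208 ≈ 0.4094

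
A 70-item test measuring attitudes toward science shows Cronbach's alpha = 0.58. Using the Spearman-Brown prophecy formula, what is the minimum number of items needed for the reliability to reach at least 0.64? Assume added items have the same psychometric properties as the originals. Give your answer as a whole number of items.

91

n = 0.64(1 − 0.58) / [0.58(1 − 0.64)]
  = 0.2688 / 0.2088 = 1.2874
Items needed = n × 70 = 1.2874 × 70 ≈ 90.12 → round up to 91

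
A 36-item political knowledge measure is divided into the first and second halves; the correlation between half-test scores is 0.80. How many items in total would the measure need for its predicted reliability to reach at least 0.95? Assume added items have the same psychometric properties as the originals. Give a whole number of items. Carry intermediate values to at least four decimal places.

86

r_full = 2(0.80)/(1 + 0.80) = 0.8889
Solve Spearman-Brown for n: n = 0.95(1 − 0.8889) / [0.8889(1 − 0.95)] = 2.3747
Required items = 2.3747 × 36 = 85.49, so 86 items.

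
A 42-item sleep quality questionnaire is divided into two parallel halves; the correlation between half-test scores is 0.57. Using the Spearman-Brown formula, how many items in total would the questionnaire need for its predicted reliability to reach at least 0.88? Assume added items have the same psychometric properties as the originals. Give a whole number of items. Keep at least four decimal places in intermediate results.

117

r_full = 2(0.57)/(1 + 0.57) = 0.7261
n = r_tgt(1 − r_full) / [r_full(1 − r_tgt)] = 0.88 × 0.2739 / (0.7261 × 0.12) ≈ 2.7663
Items = 2.7663 × 42 ≈ 116.18 → 117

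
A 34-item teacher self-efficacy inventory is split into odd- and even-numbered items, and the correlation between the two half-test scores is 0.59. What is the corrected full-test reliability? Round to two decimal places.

Apply the Spearman-Brown correction with n = 2:
r_full = 2(0.59) / (1 + 0.59)
       = 1.1800 / 1.5900 = 0.7421

0.74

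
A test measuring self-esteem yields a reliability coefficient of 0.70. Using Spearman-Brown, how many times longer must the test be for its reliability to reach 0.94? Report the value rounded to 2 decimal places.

Invert Spearman-Brown to solve for n:
n = r*(1 − r) / [ r (1 − r*) ]
n = [0.94 × 0.30] / [0.70 × 0.06]
n = 0.2820 / 0.0420 ≈ 6.7143

6.71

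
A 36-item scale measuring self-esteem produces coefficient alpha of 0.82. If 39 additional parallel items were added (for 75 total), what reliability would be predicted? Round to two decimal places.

0.90

Length ratio n = 75/36 = 2.0833
Spearman-Brown: r_new = n·r / (1 + (n − 1)·r)
r_new = 2.0833·0.82 / [1 + (2.0833 − 1)·0.82]
r_new = 1.7083 / 1.8883 ≈ 0.9047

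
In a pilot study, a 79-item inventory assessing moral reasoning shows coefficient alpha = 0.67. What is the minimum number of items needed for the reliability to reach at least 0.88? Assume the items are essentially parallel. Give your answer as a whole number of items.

n = 0.88(1 − 0.67) / [0.67(1 − 0.88)]
  = 0.2904 / 0.0804 = 3.6119
So the test needs 3.6119 × 79 ≈ 285.34 items; rounding up, 286.

286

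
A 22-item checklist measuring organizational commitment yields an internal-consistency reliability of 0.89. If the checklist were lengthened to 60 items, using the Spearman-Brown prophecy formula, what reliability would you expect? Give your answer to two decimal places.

0.96

n = 60/22 = 2.7273
r_new = 2.7273·0.89 / [1 + (2.7273 − 1)·0.89]
r_new = 2.4273 / 2.5373 ≈ 0.9566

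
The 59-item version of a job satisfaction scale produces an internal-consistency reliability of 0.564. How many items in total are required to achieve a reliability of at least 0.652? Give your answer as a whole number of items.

Rearranging the Spearman-Brown formula for n,
n = r*(1 − r) / [ r (1 − r*) ]
n = [0.652 × 0.436] / [0.564 × 0.348]
  = 0.284272 / 0.196272 = 1.4484
Items needed = n × 59 = 1.4484 × 59 ≈ 85.46 → round up to 86

86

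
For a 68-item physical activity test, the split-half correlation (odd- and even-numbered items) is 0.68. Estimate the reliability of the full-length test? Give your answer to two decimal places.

Apply the Spearman-Brown correction with n = 2:
r_full = 2(0.68) / (1 + 0.68)
       = 1.3600 / 1.6800 = 0.8095

0.81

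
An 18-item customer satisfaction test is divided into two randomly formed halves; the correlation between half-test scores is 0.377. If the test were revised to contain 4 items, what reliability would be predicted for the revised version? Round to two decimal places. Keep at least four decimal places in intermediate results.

0.21

First correct the split-half correlation to full-test reliability: r_full = 2 × 0.377 / (1 + 0.377) ≈ 0.5476
Then adjust to 4 items: n = 4/18 = 0.2222
r_new = n·r_full / (1 + (n − 1)·r_full) = 0.1217 / 0.5741 ≈ 0.2120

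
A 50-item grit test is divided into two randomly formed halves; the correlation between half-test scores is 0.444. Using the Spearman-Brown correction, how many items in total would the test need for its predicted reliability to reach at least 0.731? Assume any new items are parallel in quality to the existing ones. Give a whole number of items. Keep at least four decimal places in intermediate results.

86

Corrected full-test reliability: r_full = 2 × 0.444 / (1 + 0.444) ≈ 0.6150
Solve Spearman-Brown for n: n = 0.731(1 − 0.6150) / [0.6150(1 − 0.731)] = 1.7012
Required items = 1.7012 × 50 = 85.06, so 86 items.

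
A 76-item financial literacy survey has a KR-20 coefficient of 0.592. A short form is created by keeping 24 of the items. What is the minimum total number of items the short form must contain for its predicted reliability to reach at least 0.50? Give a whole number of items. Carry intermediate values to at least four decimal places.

First, r for the 24-item form: n = 24/76 = 0.3158, so r_24 = 0.3158·0.592/(1 + (0.3158 − 1)·0.592) = 0.3142
Length factor from the short form to reach 0.50: n' = 0.50(1 − 0.3142) / [0.3142(1 − 0.50)] ≈ 2.1827
Items = 2.1827 × 24 ≈ 52.38 → 53

53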